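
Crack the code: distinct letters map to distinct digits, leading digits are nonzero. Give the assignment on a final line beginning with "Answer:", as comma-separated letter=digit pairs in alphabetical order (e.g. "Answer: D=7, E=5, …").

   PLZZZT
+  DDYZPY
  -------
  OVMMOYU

Step 1. [O] O is the leading digit of a 7-digit sum of two 6-digit numbers; the final carry is exactly 1, so O=1.
Step 2. [col 1: T + Y ≡ U (mod 10)] no forcing yet in column 1 (carry-in 0); Y=4 is free and consistent — try it. So Y=4.
Step 3. [col 1: T + Y ≡ U (mod 10)] no forcing yet in column 1 (carry-in 0); T=9 is free and consistent — try it, so T=9.
Step 4. [col 1: T + Y ≡ U (mod 10)] in column 1 we have T+Y≡U with carry-in 0; given T=9, Y=4 and digits 1,4,9 already taken and all letters distinct, that pins U to 3. So U=3.
Step 5. [col 2: Z + P ≡ Y (mod 10)] several values work for P in column 2 (Z + P ≡ Y (mod 10), carry-in 1); try P=8 ⇒ P=8.
Step 6. [col 2: Z + P ≡ Y (mod 10)] column 2 reads Z+P+carry(1)=Y with P=8, Y=4; with digits 1,3,4,8,9 already taken and all letters distinct, the only value for Z is 5, so Z=5.
Step 7. [col 4: Z + Y ≡ M (mod 10)] in column 4 we have Z+Y≡M with carry-in 1; given Z=5, Y=4 and digits 1,3,4,5,8,9 already taken and all letters distinct, that pins M to 0 ⇒ M=0.
Step 8. [col 5: L + D ≡ M (mod 10)] no forcing yet in column 5 (carry-in 1); L=2 is free and consistent — try it. So L=2.
Step 9. [col 5: L + D ≡ M (mod 10)] column 5: given L=2, M=0, carry-in 1, and digits 0,1,2,3,4,5,8,9 already taken and all letters distinct, L+D≡M (mod 10) forces D=7 ⇒ D=7.
Step 10. [col 6: P + D ≡ V (mod 10)] in column 6 we have P+D≡V with carry-in 1; given P=8, D=7 and digits 0,1,2,3,4,5,7,8,9 already taken and all letters distinct, that pins V to 6 ⇒ V=6.

Answer: D=7, L=2, M=0, O=1, P=8, T=9, U=3, V=6, Y=4, Z=5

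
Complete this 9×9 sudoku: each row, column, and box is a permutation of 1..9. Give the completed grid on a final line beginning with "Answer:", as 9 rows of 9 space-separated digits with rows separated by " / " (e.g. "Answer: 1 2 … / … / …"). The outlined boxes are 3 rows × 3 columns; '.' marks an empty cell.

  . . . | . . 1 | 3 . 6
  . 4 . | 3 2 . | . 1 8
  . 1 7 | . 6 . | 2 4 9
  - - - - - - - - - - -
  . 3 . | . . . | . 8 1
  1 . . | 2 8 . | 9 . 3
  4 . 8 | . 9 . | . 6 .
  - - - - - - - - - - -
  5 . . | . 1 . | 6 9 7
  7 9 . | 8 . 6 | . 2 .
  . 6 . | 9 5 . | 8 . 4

Step 1. [r5c6∈{4,5,7}] r5c6 is the only open cell in row 5 admitting 4 ⇒ r5c6=4.
Step 2. [r4c5∈{7}] r4c5's peers cover all but 7. So r4c5=7.
Step 3. [r4c6∈{5}] only 5 remains possible at r4c6. So r4c6=5.
Step 4. [r5c3∈{5,6}] r5c3 is the only open cell in row 5 admitting 6, so r5c3=6.
Step 5. [r1c4∈{4,5,7}] in col 4, 7 fits only at r1c4, so r1c4=7.
Step 6. [r8c5∈{3,4}] 3 has one home in col 5: r8c5. So r8c5=3.
Step 7. [r1c8∈{5}] r1c8's peers cover all but 5 ⇒ r1c8=5.
Step 8. [r7c3∈{2,3,4}] 3 has one home in row 7: r7c3, so r7c3=3.
Step 9. [r9c1∈{2}] r9c1 has the single candidate 2, so r9c1=2.
Step 10. [r4c1∈{9}] r4c1 has the single candidate 9 ⇒ r4c1=9.
Step 11. [r8c7∈{1,5}] r8c7 is the only open cell in col 7 admitting 1, so r8c7=1.
Step 12. [r6c7∈{5,7}] r6c7 is the only open cell in col 7 admitting 5, so r6c7=5.
Step 13. [r1c1∈{8}] r1c1 is down to just 8. So r1c1=8.
Step 14. [r4c3∈{2}] r4c3 is down to just 2. So r4c3=2.
Step 15. [r6c2∈{7}] only 7 remains possible at r6c2, so r6c2=7.
Step 16. [r2c3∈{5,9}] 5 has one home in row 2: r2c3, so r2c3=5.
Step 17. [r1c3∈{9}] r1c3 is down to just 9, so r1c3=9.
Step 18. [r2c7∈{7}] only 7 remains possible at r2c7 ⇒ r2c7=7.
Step 19. [r6c6∈{3}] nothing but 3 survives at r6c6. So r6c6=3.
Step 20. [r8c3∈{4}] nothing but 4 survives at r8c3, so r8c3=4.
Step 21. [r1c5∈{4}] r1c5 is down to just 4. So r1c5=4.
Step 22. [r2c1∈{6}] r2c1's peers cover all but 6. So r2c1=6.
Step 23. [r6c9∈{2}] r6c9 is down to just 2 ⇒ r6c9=2.
Step 24. [r5c2∈{5}] r5c2's peers cover all but 5, so r5c2=5.
Step 25. [r5c8∈{7}] r5c8 has the single candidate 7, so r5c8=7.
Step 26. [r4c7∈{4}] nothing but 4 survives at r4c7, so r4c7=4.
Step 27. [r6c4∈{1}] only 1 remains possible at r6c4 ⇒ r6c4=1.
Step 28. [r8c9∈{5}] r8c9 has the single candidate 5. So r8c9=5.
Step 29. [r7c6∈{2}] r7c6's peers cover all but 2. So r7c6=2.
Step 30. [r1c2∈{2}] r1c2 has the single candidate 2. So r1c2=2.
Step 31. [r3c4∈{5}] only 5 remains possible at r3c4 ⇒ r3c4=5.
Step 32. [r2c6∈{9}] only 9 remains possible at r2c6 ⇒ r2c6=9.
Step 33. [r7c2∈{8}] nothing but 8 survives at r7c2, so r7c2=8.
Step 34. [r9c8∈{3}] r9c8 has the single candidate 3. So r9c8=3.
Step 35. [r3c1∈{3}] only 3 remains possible at r3c1 ⇒ r3c1=3.
Step 36. [r9c6∈{7}] r9c6's peers cover all but 7, so r9c6=7.
Step 37. [r3c6∈{8}] r3c6's peers cover all but 8, so r3c6=8.
Step 38. [r9c3∈{1}] r9c3 is down to just 1 ⇒ r9c3=1.
Step 39. [r4c4∈{6}] r4c4 has the single candidate 6 ⇒ r4c4=6.
Step 40. [r7c4∈{4}] r7c4 is down to just 4. So r7c4=4.

Answer: 8 2 9 7 4 1 3 5 6 / 6 4 5 3 2 9 7 1 8 / 3 1 7 5 6 8 2 4 9 / 9 3 2 6 7 5 4 8 1 / 1 5 6 2 8 4 9 7 3 / 4 7 8 1 9 3 5 6 2 / 5 8 3 4 1 2 6 9 7 / 7 9 4 8 3 6 1 2 5 / 2 6 1 9 5 7 8 3 4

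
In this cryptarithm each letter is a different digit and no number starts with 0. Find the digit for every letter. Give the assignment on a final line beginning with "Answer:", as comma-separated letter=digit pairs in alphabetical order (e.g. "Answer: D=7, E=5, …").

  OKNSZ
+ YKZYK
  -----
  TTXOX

Step 1. [col 1: Z + K ≡ X (mod 10)] K=4 is one option consistent with column 1 (Z + K ≡ X (mod 10), carry-in 0) — take it ⇒ K=4.
Step 2. [col 1: Z + K ≡ X (mod 10)] Z=6 is one option consistent with column 1 (Z + K ≡ X (mod 10), carry-in 0) — take it, so Z=6.
Step 3. [col 1: Z + K ≡ X (mod 10)] from column 1 (Z=6, K=4, carry-in 0, digits 4,6 already taken and all letters distinct): X must equal 0 ⇒ X=0.
Step 4. [col 2: S + Y ≡ O (mod 10)] several values work for O in column 2 (S + Y ≡ O (mod 10), carry-in 1); try O=1 ⇒ O=1.
Step 5. [col 2: S + Y ≡ O (mod 10)] column 2 (S + Y ≡ O (mod 10), carry-in 1) doesn't pin Y yet; pick Y=8 and continue. So Y=8.
Step 6. [col 2: S + Y ≡ O (mod 10)] column 2: given Y=8, O=1, carry-in 1, and digits 0,1,4,6,8 already taken and all letters distinct, S+Y≡O (mod 10) forces S=2. So S=2.
Step 7. [col 3: N + Z ≡ X (mod 10)] in column 3 we have N+Z≡X with carry-in 1; given Z=6, X=0 and digits 0,1,2,4,6,8 already taken and all letters distinct, that pins N to 3, so N=3.
Step 8. [col 4: K + K ≡ T (mod 10)] column 4: given K=4, carry-in 1, and digits 0,1,2,3,4,6,8 already taken and all letters distinct, K+K≡T (mod 10) forces T=9, so T=9.

Answer: K=4, N=3, O=1, S=2, T=9, X=0, Y=8, Z=6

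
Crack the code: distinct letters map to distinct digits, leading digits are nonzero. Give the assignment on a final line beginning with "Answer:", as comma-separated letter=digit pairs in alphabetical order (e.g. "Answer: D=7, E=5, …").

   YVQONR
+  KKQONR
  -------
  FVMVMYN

Step 1. [col 1: R + R ≡ N (mod 10)] R=3 is one option consistent with column 1 (R + R ≡ N (mod 10), carry-in 0) — take it, so R=3.
Step 2. [F] F is the leading digit of a 7-digit sum of two 6-digit numbers; the final carry is exactly 1. So F=1.
Step 3. [col 1: R + R ≡ N (mod 10)] in column 1 we have R+R≡N with carry-in 0; given R=3 and digits 1,3 already taken and all letters distinct, that pins N to 6. So N=6.
Step 4. [col 2: N + N ≡ Y (mod 10)] from column 2 (N=6, carry-in 0, digits 1,3,6 already taken and all letters distinct): Y must equal 2. So Y=2.
Step 5. [col 3: O + O ≡ M (mod 10)] several values work for M in column 3 (O + O ≡ M (mod 10), carry-in 1); try M=9 ⇒ M=9.
Step 6. [col 3: O + O ≡ M (mod 10)] from column 3 (M=9, carry-in 1, digits 1,2,3,6,9 already taken and all letters distinct): O must equal 4, so O=4.
Step 7. [col 4: Q + Q ≡ V (mod 10)] from column 4 (nothing yet, carry-in 0, digits 1,2,3,4,6,9 already taken and all letters distinct): Q must equal 5 ⇒ Q=5.
Step 8. [col 4: Q + Q ≡ V (mod 10)] in column 4 we have Q+Q≡V with carry-in 0; given Q=5 and digits 1,2,3,4,5,6,9 already taken and all letters distinct, that pins V to 0 ⇒ V=0.
Step 9. [col 5: V + K ≡ M (mod 10)] column 5 reads V+K+carry(1)=M with V=0, M=9; with digits 0,1,2,3,4,5,6,9 already taken and all letters distinct, the only value for K is 8, so K=8.

Answer: F=1, K=8, M=9, N=6, O=4, Q=5, R=3, V=0, Y=2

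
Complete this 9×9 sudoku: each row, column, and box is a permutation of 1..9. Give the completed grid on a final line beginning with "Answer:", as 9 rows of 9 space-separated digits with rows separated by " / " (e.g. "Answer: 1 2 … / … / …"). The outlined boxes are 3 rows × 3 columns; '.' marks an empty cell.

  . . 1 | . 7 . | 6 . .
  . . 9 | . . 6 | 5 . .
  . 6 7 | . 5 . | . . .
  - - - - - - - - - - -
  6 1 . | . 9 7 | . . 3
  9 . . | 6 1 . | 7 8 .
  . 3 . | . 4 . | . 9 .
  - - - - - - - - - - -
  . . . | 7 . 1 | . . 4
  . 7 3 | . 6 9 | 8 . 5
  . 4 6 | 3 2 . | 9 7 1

Step 1. [r5c9∈{2}] only 2 remains possible at r5c9. So r5c9=2.
Step 2. [r5c2∈{5}] r5c2's peers cover all but 5. So r5c2=5.
Step 3. [r8c8∈{2}] r8c8 is down to just 2. So r8c8=2.
Step 4. [r3c7∈{1,2,3,4}] 2 has one home in col 7: r3c7, so r3c7=2.
Step 5. [r1c1∈{2,3,4,5,8}] r1c1 is the only open cell in row 1 admitting 5. So r1c1=5.
Step 6. [r9c1∈{8}] only 8 remains possible at r9c1, so r9c1=8.
Step 7. [r2c5∈{3,8}] across col 5, 3 lands solely at r2c5. So r2c5=3.
Step 8. [r7c1∈{2}] nothing but 2 survives at r7c1, so r7c1=2.
Step 9. [r8c4∈{4}] r8c4 has the single candidate 4, so r8c4=4.
Step 10. [r1c8∈{3,4}] 3 has one home in row 1: r1c8, so r1c8=3.
Step 11. [r1c6∈{2,4,8}] row 1 places 4 nowhere but r1c6. So r1c6=4.
Step 12. [r3c6∈{8}] only 8 remains possible at r3c6. So r3c6=8.
Step 13. [r6c6∈{2,5}] across col 6, 2 lands solely at r6c6 ⇒ r6c6=2.
Step 14. [r6c3∈{8}] r6c3 is down to just 8 ⇒ r6c3=8.
Step 15. [r4c8∈{4,5}] 5 has one home in col 8: r4c8. So r4c8=5.
Step 16. [r3c9∈{9}] only 9 remains possible at r3c9. So r3c9=9.
Step 17. [r2c1∈{4}] r2c1 has the single candidate 4. So r2c1=4.
Step 18. [r3c4∈{1}] r3c4 has the single candidate 1. So r3c4=1.
Step 19. [r1c9∈{8}] only 8 remains possible at r1c9, so r1c9=8.
Step 20. [r1c2∈{2}] r1c2 has the single candidate 2, so r1c2=2.
Step 21. [r4c7∈{4}] only 4 remains possible at r4c7, so r4c7=4.
Step 22. [r4c4∈{8}] r4c4 has the single candidate 8 ⇒ r4c4=8.
Step 23. [r7c3∈{5}] r7c3 is down to just 5. So r7c3=5.
Step 24. [r6c9∈{6}] r6c9 has the single candidate 6. So r6c9=6.
Step 25. [r1c4∈{9}] r1c4 has the single candidate 9 ⇒ r1c4=9.
Step 26. [r7c2∈{9}] r7c2's peers cover all but 9 ⇒ r7c2=9.
Step 27. [r5c6∈{3}] only 3 remains possible at r5c6 ⇒ r5c6=3.
Step 28. [r3c1∈{3}] r3c1 is down to just 3 ⇒ r3c1=3.
Step 29. [r2c4∈{2}] r2c4 has the single candidate 2 ⇒ r2c4=2.
Step 30. [r7c8∈{6}] nothing but 6 survives at r7c8 ⇒ r7c8=6.
Step 31. [r2c9∈{7}] r2c9's peers cover all but 7, so r2c9=7.
Step 32. [r7c5∈{8}] r7c5 is down to just 8, so r7c5=8.
Step 33. [r2c8∈{1}] only 1 remains possible at r2c8, so r2c8=1.
Step 34. [r8c1∈{1}] nothing but 1 survives at r8c1, so r8c1=1.
Step 35. [r9c6∈{5}] only 5 remains possible at r9c6 ⇒ r9c6=5.
Step 36. [r2c2∈{8}] r2c2 has the single candidate 8. So r2c2=8.
Step 37. [r5c3∈{4}] r5c3's peers cover all but 4. So r5c3=4.
Step 38. [r3c8∈{4}] r3c8 is down to just 4. So r3c8=4.
Step 39. [r6c4∈{5}] r6c4 has the single candidate 5, so r6c4=5.
Step 40. [r7c7∈{3}] r7c7 has the single candidate 3 ⇒ r7c7=3.
Step 41. [r6c7∈{1}] only 1 remains possible at r6c7, so r6c7=1.
Step 42. [r4c3∈{2}] nothing but 2 survives at r4c3, so r4c3=2.
Step 43. [r6c1∈{7}] r6c1's peers cover all but 7. So r6c1=7.

Answer: 5 2 1 9 7 4 6 3 8 / 4 8 9 2 3 6 5 1 7 / 3 6 7 1 5 8 2 4 9 / 6 1 2 8 9 7 4 5 3 / 9 5 4 6 1 3 7 8 2 / 7 3 8 5 4 2 1 9 6 / 2 9 5 7 8 1 3 6 4 / 1 7 3 4 6 9 8 2 5 / 8 4 6 3 2 5 9 7 1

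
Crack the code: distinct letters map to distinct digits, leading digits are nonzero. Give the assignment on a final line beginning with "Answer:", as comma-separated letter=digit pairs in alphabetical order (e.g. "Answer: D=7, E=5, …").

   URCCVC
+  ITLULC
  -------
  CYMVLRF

Step 1. [col 1: C + C ≡ F (mod 10)] no forcing yet in column 1 (carry-in 0); F=2 is free and consistent — try it, so F=2.
Step 2. [col 1: C + C ≡ F (mod 10)] several values work for C in column 1 (C + C ≡ F (mod 10), carry-in 0); try C=1. So C=1.
Step 3. [col 2: V + L ≡ R (mod 10)] several values work for V in column 2 (V + L ≡ R (mod 10), carry-in 0); try V=5, so V=5.
Step 4. [col 2: V + L ≡ R (mod 10)] column 2 (V + L ≡ R (mod 10), carry-in 0) doesn't pin R yet; pick R=9 and continue. So R=9.
Step 5. [col 2: V + L ≡ R (mod 10)] column 2 reads V+L+carry(0)=R with V=5, R=9; with digits 1,2,5,9 already taken and all letters distinct, the only value for L is 4 ⇒ L=4.
Step 6. [col 3: C + U ≡ L (mod 10)] column 3: given C=1, L=4, carry-in 0, and digits 1,2,4,5,9 already taken and all letters distinct, C+U≡L (mod 10) forces U=3. So U=3.
Step 7. [col 5: R + T ≡ M (mod 10)] column 5 (R + T ≡ M (mod 10), carry-in 0) doesn't pin M yet; pick M=7 and continue. So M=7.
Step 8. [col 5: R + T ≡ M (mod 10)] column 5: given R=9, M=7, carry-in 0, and digits 1,2,3,4,5,7,9 already taken and all letters distinct, R+T≡M (mod 10) forces T=8 ⇒ T=8.
Step 9. [col 6: U + I ≡ Y (mod 10)] in column 6 we have U+I≡Y with carry-in 1; given U=3 and digits 1,2,3,4,5,7,8,9 already taken and all letters distinct, that pins Y to 0. So Y=0.
Step 10. [col 6: U + I ≡ Y (mod 10)] column 6 reads U+I+carry(1)=Y with U=3, Y=0; with digits 0,1,2,3,4,5,7,8,9 already taken and all letters distinct, the only value for I is 6, so I=6.

Answer: C=1, F=2, I=6, L=4, M=7, R=9, T=8, U=3, V=5, Y=0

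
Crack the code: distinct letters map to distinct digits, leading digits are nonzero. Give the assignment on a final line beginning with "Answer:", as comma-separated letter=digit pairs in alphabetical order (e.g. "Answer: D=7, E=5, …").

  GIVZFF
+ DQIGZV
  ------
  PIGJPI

Step 1. [col 1: F + V ≡ I (mod 10)] several values work for F in column 1 (F + V ≡ I (mod 10), carry-in 0); try F=3. So F=3.
Step 2. [col 1: F + V ≡ I (mod 10)] column 1 (F + V ≡ I (mod 10), carry-in 0) doesn't pin I yet; pick I=5 and continue ⇒ I=5.
Step 3. [col 1: F + V ≡ I (mod 10)] from column 1 (F=3, I=5, carry-in 0, digits 3,5 already taken and all letters distinct): V must equal 2 ⇒ V=2.
Step 4. [col 2: F + Z ≡ P (mod 10)] column 2 (F + Z ≡ P (mod 10), carry-in 0) doesn't pin P yet; pick P=9 and continue, so P=9.
Step 5. [col 2: F + Z ≡ P (mod 10)] column 2 reads F+Z+carry(0)=P with F=3, P=9; with digits 2,3,5,9 already taken and all letters distinct, the only value for Z is 6 ⇒ Z=6.
Step 6. [col 3: Z + G ≡ J (mod 10)] G=8 is one option consistent with column 3 (Z + G ≡ J (mod 10), carry-in 0) — take it, so G=8.
Step 7. [col 3: Z + G ≡ J (mod 10)] column 3 reads Z+G+carry(0)=J with Z=6, G=8; with digits 2,3,5,6,8,9 already taken and all letters distinct, the only value for J is 4. So J=4.
Step 8. [col 5: I + Q ≡ I (mod 10)] column 5 reads I+Q+carry(0)=I with I=5; with digits 2,3,4,5,6,8,9 already taken and all letters distinct, the only value for Q is 0 ⇒ Q=0.
Step 9. [col 6: G + D ≡ P (mod 10)] in column 6 we have G+D≡P with carry-in 0; given G=8, P=9 and digits 0,2,3,4,5,6,8,9 already taken and all letters distinct, that pins D to 1, so D=1.

Answer: D=1, F=3, G=8, I=5, J=4, P=9, Q=0, V=2, Z=6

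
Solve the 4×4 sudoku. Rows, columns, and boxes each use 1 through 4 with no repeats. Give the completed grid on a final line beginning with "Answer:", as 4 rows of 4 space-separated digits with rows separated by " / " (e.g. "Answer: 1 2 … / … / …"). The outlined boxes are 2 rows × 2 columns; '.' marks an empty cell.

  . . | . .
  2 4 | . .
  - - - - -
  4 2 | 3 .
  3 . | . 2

Step 1. [r2c3∈{1}] only 1 remains possible at r2c3, so r2c3=1.
Step 2. [r1c4∈{3,4}] 4 has one home in col 4: r1c4 ⇒ r1c4=4.
Step 3. [r1c1∈{1}] nothing but 1 survives at r1c1. So r1c1=1.
Step 4. [r4c2∈{1}] nothing but 1 survives at r4c2. So r4c2=1.
Step 5. [r1c3∈{2}] only 2 remains possible at r1c3, so r1c3=2.
Step 6. [r1c2∈{3}] nothing but 3 survives at r1c2. So r1c2=3.
Step 7. [r4c3∈{4}] only 4 remains possible at r4c3, so r4c3=4.
Step 8. [r3c4∈{1}] only 1 remains possible at r3c4 ⇒ r3c4=1.
Step 9. [r2c4∈{3}] nothing but 3 survives at r2c4. So r2c4=3.

Answer: 1 3 2 4 / 2 4 1 3 / 4 2 3 1 / 3 1 4 2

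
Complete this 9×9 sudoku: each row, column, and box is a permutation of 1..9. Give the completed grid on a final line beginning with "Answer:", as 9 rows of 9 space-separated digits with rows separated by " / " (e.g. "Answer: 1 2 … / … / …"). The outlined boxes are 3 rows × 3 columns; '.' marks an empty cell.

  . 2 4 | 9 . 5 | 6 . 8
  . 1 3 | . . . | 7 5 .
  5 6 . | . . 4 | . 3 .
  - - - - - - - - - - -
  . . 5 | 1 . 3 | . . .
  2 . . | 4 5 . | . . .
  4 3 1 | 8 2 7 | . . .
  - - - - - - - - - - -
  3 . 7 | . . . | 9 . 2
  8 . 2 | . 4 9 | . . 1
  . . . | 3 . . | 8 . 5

Step 1. [r5c6∈{6}] r5c6 has the single candidate 6 ⇒ r5c6=6.
Step 2. [r4c8∈{2,4,6,7,8,9}] 2 has one home in col 8: r4c8 ⇒ r4c8=2.
Step 3. [r5c8∈{1,7,8,9}] r5c8 is the only open cell in col 8 admitting 8, so r5c8=8.
Step 4. [r5c3∈{9}] r5c3's peers cover all but 9 ⇒ r5c3=9.
Step 5. [r9c1∈{1,6,9}] across col 1, 1 lands solely at r9c1, so r9c1=1.
Step 6. [r3c9∈{9}] nothing but 9 survives at r3c9 ⇒ r3c9=9.
Step 7. [r5c2∈{7}] only 7 remains possible at r5c2 ⇒ r5c2=7.
Step 8. [r5c7∈{1,3}] row 5 places 1 nowhere but r5c7 ⇒ r5c7=1.
Step 9. [r3c5∈{1,7,8}] across row 3, 1 lands solely at r3c5. So r3c5=1.
Step 10. [r3c4∈{2,7}] 7 has one home in row 3: r3c4, so r3c4=7.
Step 11. [r6c9∈{6}] nothing but 6 survives at r6c9, so r6c9=6.
Step 12. [r2c4∈{2,6}] 2 has one home in col 4: r2c4, so r2c4=2.
Step 13. [r2c5∈{6,8}] in row 2, 6 fits only at r2c5, so r2c5=6.
Step 14. [r8c2∈{5}] r8c2 is down to just 5 ⇒ r8c2=5.
Step 15. [r7c2∈{4}] r7c2 has the single candidate 4. So r7c2=4.
Step 16. [r7c8∈{6}] nothing but 6 survives at r7c8. So r7c8=6.
Step 17. [r7c6∈{1,8}] r7c6 is the only open cell in row 7 admitting 1. So r7c6=1.
Step 18. [r4c9∈{4,7}] across row 4, 7 lands solely at r4c9. So r4c9=7.
Step 19. [r9c8∈{4,7}] 4 has one home in row 9: r9c8 ⇒ r9c8=4.
Step 20. [r9c6∈{2}] nothing but 2 survives at r9c6. So r9c6=2.
Step 21. [r9c5∈{7}] r9c5 has the single candidate 7, so r9c5=7.
Step 22. [r5c9∈{3}] r5c9 is down to just 3 ⇒ r5c9=3.
Step 23. [r4c7∈{4}] r4c7 is down to just 4, so r4c7=4.
Step 24. [r9c3∈{6}] r9c3's peers cover all but 6 ⇒ r9c3=6.
Step 25. [r3c7∈{2}] r3c7's peers cover all but 2. So r3c7=2.
Step 26. [r6c8∈{9}] r6c8 is down to just 9. So r6c8=9.
Step 27. [r2c9∈{4}] only 4 remains possible at r2c9. So r2c9=4.
Step 28. [r1c8∈{1}] only 1 remains possible at r1c8, so r1c8=1.
Step 29. [r6c7∈{5}] r6c7 has the single candidate 5, so r6c7=5.
Step 30. [r7c5∈{8}] only 8 remains possible at r7c5. So r7c5=8.
Step 31. [r8c7∈{3}] only 3 remains possible at r8c7, so r8c7=3.
Step 32. [r3c3∈{8}] r3c3 is down to just 8. So r3c3=8.
Step 33. [r9c2∈{9}] only 9 remains possible at r9c2. So r9c2=9.
Step 34. [r8c4∈{6}] nothing but 6 survives at r8c4, so r8c4=6.
Step 35. [r4c1∈{6}] only 6 remains possible at r4c1. So r4c1=6.
Step 36. [r1c1∈{7}] r1c1's peers cover all but 7, so r1c1=7.
Step 37. [r4c2∈{8}] nothing but 8 survives at r4c2 ⇒ r4c2=8.
Step 38. [r2c6∈{8}] nothing but 8 survives at r2c6 ⇒ r2c6=8.
Step 39. [r4c5∈{9}] r4c5 is down to just 9. So r4c5=9.
Step 40. [r2c1∈{9}] nothing but 9 survives at r2c1 ⇒ r2c1=9.
Step 41. [r1c5∈{3}] r1c5 has the single candidate 3. So r1c5=3.
Step 42. [r8c8∈{7}] nothing but 7 survives at r8c8 ⇒ r8c8=7.
Step 43. [r7c4∈{5}] r7c4 has the single candidate 5, so r7c4=5.

Answer: 7 2 4 9 3 5 6 1 8 / 9 1 3 2 6 8 7 5 4 / 5 6 8 7 1 4 2 3 9 / 6 8 5 1 9 3 4 2 7 / 2 7 9 4 5 6 1 8 3 / 4 3 1 8 2 7 5 9 6 / 3 4 7 5 8 1 9 6 2 / 8 5 2 6 4 9 3 7 1 / 1 9 6 3 7 2 8 4 5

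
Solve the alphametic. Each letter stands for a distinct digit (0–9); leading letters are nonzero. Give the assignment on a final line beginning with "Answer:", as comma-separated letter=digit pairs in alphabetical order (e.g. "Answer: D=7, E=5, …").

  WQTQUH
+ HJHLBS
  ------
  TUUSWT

Step 1. [col 1: H + S ≡ T (mod 10)] column 1 (H + S ≡ T (mod 10), carry-in 0) doesn't pin T yet; pick T=8 and continue. So T=8.
Step 2. [col 1: H + S ≡ T (mod 10)] column 1 (H + S ≡ T (mod 10), carry-in 0) doesn't pin H yet; pick H=2 and continue. So H=2.
Step 3. [col 1: H + S ≡ T (mod 10)] in column 1 we have H+S≡T with carry-in 0; given H=2, T=8 and digits 2,8 already taken and all letters distinct, that pins S to 6. So S=6.
Step 4. [col 2: U + B ≡ W (mod 10)] column 2 (U + B ≡ W (mod 10), carry-in 0) doesn't pin B yet; pick B=4 and continue ⇒ B=4.
Step 5. [col 2: U + B ≡ W (mod 10)] several values work for U in column 2 (U + B ≡ W (mod 10), carry-in 0); try U=1. So U=1.
Step 6. [col 2: U + B ≡ W (mod 10)] column 2: given U=1, B=4, carry-in 0, and digits 1,2,4,6,8 already taken and all letters distinct, U+B≡W (mod 10) forces W=5. So W=5.
Step 7. [col 3: Q + L ≡ S (mod 10)] L=9 is one option consistent with column 3 (Q + L ≡ S (mod 10), carry-in 0) — take it. So L=9.
Step 8. [col 3: Q + L ≡ S (mod 10)] column 3: given L=9, S=6, carry-in 0, and digits 1,2,4,5,6,8,9 already taken and all letters distinct, Q+L≡S (mod 10) forces Q=7, so Q=7.
Step 9. [col 5: Q + J ≡ U (mod 10)] column 5 reads Q+J+carry(1)=U with Q=7, U=1; with digits 1,2,4,5,6,7,8,9 already taken and all letters distinct, the only value for J is 3, so J=3.

Answer: B=4, H=2, J=3, L=9, Q=7, S=6, T=8, U=1, W=5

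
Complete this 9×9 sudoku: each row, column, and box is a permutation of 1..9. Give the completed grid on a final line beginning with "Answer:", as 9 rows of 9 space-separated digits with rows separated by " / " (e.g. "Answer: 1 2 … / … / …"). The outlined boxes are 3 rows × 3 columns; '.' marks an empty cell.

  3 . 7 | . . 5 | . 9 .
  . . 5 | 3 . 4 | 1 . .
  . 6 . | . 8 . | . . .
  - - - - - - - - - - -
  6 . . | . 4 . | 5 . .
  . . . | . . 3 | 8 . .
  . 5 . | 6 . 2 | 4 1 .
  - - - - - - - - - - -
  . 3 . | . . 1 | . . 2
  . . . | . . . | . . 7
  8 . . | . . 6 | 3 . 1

Step 1. [r3c7∈{2,7}] col 7 places 7 nowhere but r3c7, so r3c7=7.
Step 2. [r4c6∈{7,8,9}] col 6 places 7 nowhere but r4c6 ⇒ r4c6=7.
Step 3. [r6c5∈{9}] r6c5 is down to just 9, so r6c5=9.
Step 4. [r1c7∈{2,6}] col 7 places 2 nowhere but r1c7 ⇒ r1c7=2.
Step 5. [r1c4∈{1}] r1c4's peers cover all but 1. So r1c4=1.
Step 6. [r2c5∈{2,6,7}] 7 has one home in row 2: r2c5 ⇒ r2c5=7.
Step 7. [r7c5∈{5}] nothing but 5 survives at r7c5. So r7c5=5.
Step 8. [r9c5∈{2}] r9c5 is down to just 2 ⇒ r9c5=2.
Step 9. [r8c1∈{1,2,4,5,9}] across col 1, 5 lands solely at r8c1 ⇒ r8c1=5.
Step 10. [r8c6∈{8,9}] r8c6 is the only open cell in col 6 admitting 8. So r8c6=8.
Step 11. [r5c8∈{2,6,7}] in col 8, 7 fits only at r5c8 ⇒ r5c8=7.
Step 12. [r9c2∈{4,7,9}] across col 2, 7 lands solely at r9c2. So r9c2=7.
Step 13. [r6c9∈{3}] r6c9 has the single candidate 3 ⇒ r6c9=3.
Step 14. [r4c3∈{1,2,3,8,9}] r4c3 is the only open cell in row 4 admitting 3. So r4c3=3.
Step 15. [r4c2∈{1,2,8,9}] across row 4, 1 lands solely at r4c2. So r4c2=1.
Step 16. [r8c3∈{1,2,4,6,9}] across row 8, 1 lands solely at r8c3, so r8c3=1.
Step 17. [r8c2∈{2,4,9}] 2 has one home in row 8: r8c2 ⇒ r8c2=2.
Step 18. [r7c3∈{4,6,9}] r7c3 is the only open cell in col 3 admitting 6, so r7c3=6.
Step 19. [r2c1∈{2,9}] in row 2, 2 fits only at r2c1, so r2c1=2.
Step 20. [r2c2∈{8,9}] in row 2, 9 fits only at r2c2 ⇒ r2c2=9.
Step 21. [r3c3∈{4}] r3c3 is down to just 4. So r3c3=4.
Step 22. [r7c1∈{4,9}] across box 7, 4 lands solely at r7c1. So r7c1=4.
Step 23. [r5c9∈{6,9}] in row 5, 6 fits only at r5c9. So r5c9=6.
Step 24. [r8c7∈{6,9}] r8c7 is the only open cell in col 7 admitting 6, so r8c7=6.
Step 25. [r8c4∈{4,9}] across row 8, 9 lands solely at r8c4, so r8c4=9.
Step 26. [r2c9∈{8}] nothing but 8 survives at r2c9, so r2c9=8.
Step 27. [r9c8∈{4,5}] 5 has one home in row 9: r9c8, so r9c8=5.
Step 28. [r9c3∈{9}] r9c3's peers cover all but 9, so r9c3=9.
Step 29. [r3c9∈{5}] r3c9 is down to just 5 ⇒ r3c9=5.
Step 30. [r5c1∈{9}] r5c1 has the single candidate 9, so r5c1=9.
Step 31. [r4c8∈{2}] r4c8 has the single candidate 2. So r4c8=2.
Step 32. [r5c4∈{5}] r5c4 has the single candidate 5 ⇒ r5c4=5.
Step 33. [r8c5∈{3}] only 3 remains possible at r8c5, so r8c5=3.
Step 34. [r4c4∈{8}] r4c4 has the single candidate 8 ⇒ r4c4=8.
Step 35. [r5c2∈{4}] r5c2 is down to just 4. So r5c2=4.
Step 36. [r6c1∈{7}] r6c1 is down to just 7. So r6c1=7.
Step 37. [r3c1∈{1}] r3c1 is down to just 1. So r3c1=1.
Step 38. [r7c4∈{7}] r7c4 is down to just 7. So r7c4=7.
Step 39. [r9c4∈{4}] r9c4's peers cover all but 4 ⇒ r9c4=4.
Step 40. [r7c8∈{8}] r7c8's peers cover all but 8, so r7c8=8.
Step 41. [r2c8∈{6}] nothing but 6 survives at r2c8, so r2c8=6.
Step 42. [r6c3∈{8}] r6c3 has the single candidate 8, so r6c3=8.
Step 43. [r5c5∈{1}] r5c5 has the single candidate 1, so r5c5=1.
Step 44. [r8c8∈{4}] r8c8 is down to just 4 ⇒ r8c8=4.
Step 45. [r1c9∈{4}] only 4 remains possible at r1c9 ⇒ r1c9=4.
Step 46. [r3c6∈{9}] r3c6 has the single candidate 9. So r3c6=9.
Step 47. [r3c4∈{2}] r3c4 has the single candidate 2, so r3c4=2.
Step 48. [r5c3∈{2}] only 2 remains possible at r5c3 ⇒ r5c3=2.
Step 49. [r1c5∈{6}] only 6 remains possible at r1c5. So r1c5=6.
Step 50. [r1c2∈{8}] r1c2 is down to just 8. So r1c2=8.
Step 51. [r3c8∈{3}] r3c8's peers cover all but 3. So r3c8=3.
Step 52. [r4c9∈{9}] r4c9 has the single candidate 9, so r4c9=9.
Step 53. [r7c7∈{9}] r7c7 is down to just 9 ⇒ r7c7=9.

Answer: 3 8 7 1 6 5 2 9 4 / 2 9 5 3 7 4 1 6 8 / 1 6 4 2 8 9 7 3 5 / 6 1 3 8 4 7 5 2 9 / 9 4 2 5 1 3 8 7 6 / 7 5 8 6 9 2 4 1 3 / 4 3 6 7 5 1 9 8 2 / 5 2 1 9 3 8 6 4 7 / 8 7 9 4 2 6 3 5 1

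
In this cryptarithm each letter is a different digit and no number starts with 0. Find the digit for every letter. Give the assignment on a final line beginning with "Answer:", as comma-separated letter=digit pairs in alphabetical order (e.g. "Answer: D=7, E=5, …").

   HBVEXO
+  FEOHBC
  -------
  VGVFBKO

Step 1. [col 1: O + C ≡ O (mod 10)] column 1: given nothing yet, carry-in 0, and all letters distinct, none taken yet, O+C≡O (mod 10) forces C=0 ⇒ C=0.
Step 2. [V] V is the leading digit of a 7-digit sum of two 6-digit numbers; the final carry is exactly 1. So V=1.
Step 3. [col 1: O + C ≡ O (mod 10)] no forcing yet in column 1 (carry-in 0); O=7 is free and consistent — try it. So O=7.
Step 4. [col 2: X + B ≡ K (mod 10)] several values work for B in column 2 (X + B ≡ K (mod 10), carry-in 0); try B=9, so B=9.
Step 5. [col 2: X + B ≡ K (mod 10)] no forcing yet in column 2 (carry-in 0); K=3 is free and consistent — try it. So K=3.
Step 6. [col 2: X + B ≡ K (mod 10)] column 2: given B=9, K=3, carry-in 0, and digits 0,1,3,7,9 already taken and all letters distinct, X+B≡K (mod 10) forces X=4. So X=4.
Step 7. [col 3: E + H ≡ B (mod 10)] column 3 (E + H ≡ B (mod 10), carry-in 1) doesn't pin E yet; pick E=2 and continue ⇒ E=2.
Step 8. [col 3: E + H ≡ B (mod 10)] from column 3 (E=2, B=9, carry-in 1, digits 0,1,2,3,4,7,9 already taken and all letters distinct): H must equal 6, so H=6.
Step 9. [col 4: V + O ≡ F (mod 10)] column 4: given V=1, O=7, carry-in 0, and digits 0,1,2,3,4,6,7,9 already taken and all letters distinct, V+O≡F (mod 10) forces F=8, so F=8.
Step 10. [col 6: H + F ≡ G (mod 10)] column 6: given H=6, F=8, carry-in 1, and digits 0,1,2,3,4,6,7,8,9 already taken and all letters distinct, H+F≡G (mod 10) forces G=5, so G=5.

Answer: B=9, C=0, E=2, F=8, G=5, H=6, K=3, O=7, V=1, X=4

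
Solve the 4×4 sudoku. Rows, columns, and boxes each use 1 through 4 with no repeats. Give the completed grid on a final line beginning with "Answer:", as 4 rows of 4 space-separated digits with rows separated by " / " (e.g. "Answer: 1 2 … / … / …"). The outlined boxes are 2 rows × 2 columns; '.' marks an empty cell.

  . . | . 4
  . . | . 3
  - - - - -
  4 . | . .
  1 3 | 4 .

Step 1. [r3c2∈{2}] r3c2's peers cover all but 2, so r3c2=2.
Step 2. [r1c2∈{1}] nothing but 1 survives at r1c2. So r1c2=1.
Step 3. [r2c3∈{1,2}] in row 2, 1 fits only at r2c3 ⇒ r2c3=1.
Step 4. [r1c1∈{2,3}] r1c1 is the only open cell in row 1 admitting 3. So r1c1=3.
Step 5. [r2c2∈{4}] r2c2's peers cover all but 4. So r2c2=4.
Step 6. [r2c1∈{2}] r2c1 has the single candidate 2, so r2c1=2.
Step 7. [r3c3∈{3}] r3c3's peers cover all but 3, so r3c3=3.
Step 8. [r4c4∈{2}] r4c4 has the single candidate 2, so r4c4=2.
Step 9. [r3c4∈{1}] r3c4 is down to just 1, so r3c4=1.
Step 10. [r1c3∈{2}] r1c3 is down to just 2 ⇒ r1c3=2.

Answer: 3 1 2 4 / 2 4 1 3 / 4 2 3 1 / 1 3 4 2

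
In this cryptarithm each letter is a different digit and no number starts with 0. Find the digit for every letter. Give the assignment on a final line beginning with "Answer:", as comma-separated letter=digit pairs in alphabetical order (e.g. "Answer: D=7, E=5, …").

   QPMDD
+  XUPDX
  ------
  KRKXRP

Step 1. [col 1: D + X ≡ P (mod 10)] no forcing yet in column 1 (carry-in 0); D=5 is free and consistent — try it ⇒ D=5.
Step 2. [K] the sum has 6 digits but both addends have 5; that extra leading digit K is the final carry, namely 1. So K=1.
Step 3. [col 1: D + X ≡ P (mod 10)] no forcing yet in column 1 (carry-in 0); X=3 is free and consistent — try it ⇒ X=3.
Step 4. [col 1: D + X ≡ P (mod 10)] column 1: given D=5, X=3, carry-in 0, and digits 1,3,5 already taken and all letters distinct, D+X≡P (mod 10) forces P=8, so P=8.
Step 5. [col 2: D + D ≡ R (mod 10)] column 2 reads D+D+carry(0)=R with D=5; with digits 1,3,5,8 already taken and all letters distinct, the only value for R is 0, so R=0.
Step 6. [col 3: M + P ≡ X (mod 10)] column 3: given P=8, X=3, carry-in 1, and digits 0,1,3,5,8 already taken and all letters distinct, M+P≡X (mod 10) forces M=4, so M=4.
Step 7. [col 4: P + U ≡ K (mod 10)] column 4 reads P+U+carry(1)=K with P=8, K=1; with digits 0,1,3,4,5,8 already taken and all letters distinct, the only value for U is 2, so U=2.
Step 8. [col 5: Q + X ≡ R (mod 10)] column 5: given X=3, R=0, carry-in 1, and digits 0,1,2,3,4,5,8 already taken and all letters distinct, Q+X≡R (mod 10) forces Q=6 ⇒ Q=6.

Answer: D=5, K=1, M=4, P=8, Q=6, R=0, U=2, X=3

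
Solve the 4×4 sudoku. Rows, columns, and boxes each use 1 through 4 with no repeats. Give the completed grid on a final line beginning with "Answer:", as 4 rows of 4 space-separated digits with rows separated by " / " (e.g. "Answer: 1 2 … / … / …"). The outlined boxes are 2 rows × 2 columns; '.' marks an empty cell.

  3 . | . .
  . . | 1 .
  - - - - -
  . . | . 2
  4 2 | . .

Step 1. [r1c4∈{4}] r1c4's peers cover all but 4. So r1c4=4.
Step 2. [r3c2∈{1,3}] r3c2 is the only open cell in col 2 admitting 3, so r3c2=3.
Step 3. [r4c3∈{3}] r4c3 has the single candidate 3. So r4c3=3.
Step 4. [r1c3∈{2}] only 2 remains possible at r1c3 ⇒ r1c3=2.
Step 5. [r1c2∈{1}] r1c2 is down to just 1 ⇒ r1c2=1.
Step 6. [r4c4∈{1}] r4c4 is down to just 1 ⇒ r4c4=1.
Step 7. [r3c3∈{4}] r3c3's peers cover all but 4, so r3c3=4.
Step 8. [r2c4∈{3}] r2c4's peers cover all but 3. So r2c4=3.
Step 9. [r3c1∈{1}] r3c1's peers cover all but 1, so r3c1=1.
Step 10. [r2c1∈{2}] r2c1's peers cover all but 2, so r2c1=2.
Step 11. [r2c2∈{4}] r2c2's peers cover all but 4 ⇒ r2c2=4.

Answer: 3 1 2 4 / 2 4 1 3 / 1 3 4 2 / 4 2 3 1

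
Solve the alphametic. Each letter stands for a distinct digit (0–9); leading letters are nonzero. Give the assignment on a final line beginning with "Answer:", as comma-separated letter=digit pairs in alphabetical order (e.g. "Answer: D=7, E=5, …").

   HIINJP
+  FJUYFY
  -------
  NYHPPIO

Step 1. [N] N is the leading digit of a 7-digit sum of two 6-digit numbers; the final carry is exactly 1, so N=1.
Step 2. [col 1: P + Y ≡ O (mod 10)] O=6 is one option consistent with column 1 (P + Y ≡ O (mod 10), carry-in 0) — take it. So O=6.
Step 3. [col 1: P + Y ≡ O (mod 10)] column 1 (P + Y ≡ O (mod 10), carry-in 0) doesn't pin P yet; pick P=4 and continue ⇒ P=4.
Step 4. [col 1: P + Y ≡ O (mod 10)] from column 1 (P=4, O=6, carry-in 0, digits 1,4,6 already taken and all letters distinct): Y must equal 2, so Y=2.
Step 5. [col 2: J + F ≡ I (mod 10)] no forcing yet in column 2 (carry-in 0); F=8 is free and consistent — try it ⇒ F=8.
Step 6. [col 2: J + F ≡ I (mod 10)] column 2 (J + F ≡ I (mod 10), carry-in 0) doesn't pin I yet; pick I=5 and continue, so I=5.
Step 7. [col 2: J + F ≡ I (mod 10)] column 2 reads J+F+carry(0)=I with F=8, I=5; with digits 1,2,4,5,6,8 already taken and all letters distinct, the only value for J is 7. So J=7.
Step 8. [col 4: I + U ≡ P (mod 10)] from column 4 (I=5, P=4, carry-in 0, digits 1,2,4,5,6,7,8 already taken and all letters distinct): U must equal 9. So U=9.
Step 9. [col 5: I + J ≡ H (mod 10)] in column 5 we have I+J≡H with carry-in 1; given I=5, J=7 and digits 1,2,4,5,6,7,8,9 already taken and all letters distinct, that pins H to 3. So H=3.

Answer: F=8, H=3, I=5, J=7, N=1, O=6, P=4, U=9, Y=2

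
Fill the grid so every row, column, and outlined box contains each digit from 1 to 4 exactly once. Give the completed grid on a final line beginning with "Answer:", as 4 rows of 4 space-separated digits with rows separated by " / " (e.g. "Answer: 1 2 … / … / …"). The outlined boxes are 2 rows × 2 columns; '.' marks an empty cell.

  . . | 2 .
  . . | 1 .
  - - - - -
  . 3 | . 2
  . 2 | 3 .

Step 1. [r2c2∈{4}] r2c2 has the single candidate 4. So r2c2=4.
Step 2. [r3c1∈{1,4}] row 3 places 1 nowhere but r3c1. So r3c1=1.
Step 3. [r2c4∈{3}] nothing but 3 survives at r2c4. So r2c4=3.
Step 4. [r4c4∈{1,4}] across row 4, 1 lands solely at r4c4 ⇒ r4c4=1.
Step 5. [r1c1∈{3}] r1c1 has the single candidate 3. So r1c1=3.
Step 6. [r3c3∈{4}] r3c3 has the single candidate 4. So r3c3=4.
Step 7. [r4c1∈{4}] only 4 remains possible at r4c1 ⇒ r4c1=4.
Step 8. [r1c4∈{4}] r1c4 has the single candidate 4, so r1c4=4.
Step 9. [r1c2∈{1}] r1c2's peers cover all but 1, so r1c2=1.
Step 10. [r2c1∈{2}] r2c1's peers cover all but 2, so r2c1=2.

Answer: 3 1 2 4 / 2 4 1 3 / 1 3 4 2 / 4 2 3 1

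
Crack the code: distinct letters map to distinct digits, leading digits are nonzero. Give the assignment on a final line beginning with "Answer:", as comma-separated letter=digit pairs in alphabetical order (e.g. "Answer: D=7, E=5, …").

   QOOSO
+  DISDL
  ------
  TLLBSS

Step 1. [col 1: O + L ≡ S (mod 10)] L=6 is one option consistent with column 1 (O + L ≡ S (mod 10), carry-in 0) — take it. So L=6.
Step 2. [col 1: O + L ≡ S (mod 10)] column 1 (O + L ≡ S (mod 10), carry-in 0) doesn't pin S yet; pick S=0 and continue. So S=0.
Step 3. [T] adding two 5-digit numbers gives at most 5+1 digits, and here it does — T is that final carry and must be 1, so T=1.
Step 4. [col 1: O + L ≡ S (mod 10)] in column 1 we have O+L≡S with carry-in 0; given L=6, S=0 and digits 0,1,6 already taken and all letters distinct, that pins O to 4, so O=4.
Step 5. [col 2: S + D ≡ S (mod 10)] from column 2 (S=0, carry-in 1, digits 0,1,4,6 already taken and all letters distinct): D must equal 9, so D=9.
Step 6. [col 3: O + S ≡ B (mod 10)] column 3: given O=4, S=0, carry-in 1, and digits 0,1,4,6,9 already taken and all letters distinct, O+S≡B (mod 10) forces B=5 ⇒ B=5.
Step 7. [col 4: O + I ≡ L (mod 10)] column 4 reads O+I+carry(0)=L with O=4, L=6; with digits 0,1,4,5,6,9 already taken and all letters distinct, the only value for I is 2. So I=2.
Step 8. [col 5: Q + D ≡ L (mod 10)] column 5 reads Q+D+carry(0)=L with D=9, L=6; with digits 0,1,2,4,5,6,9 already taken and all letters distinct, the only value for Q is 7, so Q=7.

Answer: B=5, D=9, I=2, L=6, O=4, Q=7, S=0, T=1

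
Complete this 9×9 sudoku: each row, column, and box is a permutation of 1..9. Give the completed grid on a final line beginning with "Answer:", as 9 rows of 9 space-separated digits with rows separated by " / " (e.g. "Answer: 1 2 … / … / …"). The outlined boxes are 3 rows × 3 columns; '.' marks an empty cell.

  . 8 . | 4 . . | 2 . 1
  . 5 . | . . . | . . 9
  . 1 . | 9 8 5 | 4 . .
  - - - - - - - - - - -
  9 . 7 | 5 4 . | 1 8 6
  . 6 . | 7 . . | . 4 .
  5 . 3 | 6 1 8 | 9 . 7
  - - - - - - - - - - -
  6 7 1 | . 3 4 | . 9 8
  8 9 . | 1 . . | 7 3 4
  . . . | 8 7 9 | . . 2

Step 1. [r1c5∈{6}] only 6 remains possible at r1c5, so r1c5=6.
Step 2. [r2c5∈{2}] r2c5 has the single candidate 2, so r2c5=2.
Step 3. [r8c3∈{2,5}] box 7 places 2 nowhere but r8c3, so r8c3=2.
Step 4. [r2c4∈{3}] r2c4 has the single candidate 3, so r2c4=3.
Step 5. [r7c7∈{5}] only 5 remains possible at r7c7. So r7c7=5.
Step 6. [r1c1∈{3,7}] r1c1 is the only open cell in row 1 admitting 3, so r1c1=3.
Step 7. [r4c2∈{2}] nothing but 2 survives at r4c2 ⇒ r4c2=2.
Step 8. [r9c1∈{4}] r9c1 has the single candidate 4, so r9c1=4.
Step 9. [r2c1∈{7}] r2c1's peers cover all but 7, so r2c1=7.
Step 10. [r2c8∈{6}] only 6 remains possible at r2c8 ⇒ r2c8=6.
Step 11. [r5c7∈{3}] r5c7's peers cover all but 3, so r5c7=3.
Step 12. [r1c8∈{5,7}] r1c8 is the only open cell in row 1 admitting 5, so r1c8=5.
Step 13. [r3c3∈{6}] only 6 remains possible at r3c3 ⇒ r3c3=6.
Step 14. [r2c6∈{1}] nothing but 1 survives at r2c6. So r2c6=1.
Step 15. [r1c6∈{7}] nothing but 7 survives at r1c6 ⇒ r1c6=7.
Step 16. [r1c3∈{9}] r1c3 is down to just 9, so r1c3=9.
Step 17. [r8c6∈{6}] nothing but 6 survives at r8c6. So r8c6=6.
Step 18. [r9c7∈{6}] r9c7's peers cover all but 6. So r9c7=6.
Step 19. [r9c2∈{3}] r9c2 is down to just 3, so r9c2=3.
Step 20. [r5c6∈{2}] only 2 remains possible at r5c6. So r5c6=2.
Step 21. [r2c3∈{4}] r2c3 is down to just 4. So r2c3=4.
Step 22. [r5c1∈{1}] only 1 remains possible at r5c1, so r5c1=1.
Step 23. [r5c9∈{5}] r5c9 has the single candidate 5, so r5c9=5.
Step 24. [r5c3∈{8}] r5c3 has the single candidate 8 ⇒ r5c3=8.
Step 25. [r3c1∈{2}] r3c1 has the single candidate 2. So r3c1=2.
Step 26. [r7c4∈{2}] nothing but 2 survives at r7c4 ⇒ r7c4=2.
Step 27. [r6c8∈{2}] nothing but 2 survives at r6c8. So r6c8=2.
Step 28. [r5c5∈{9}] only 9 remains possible at r5c5. So r5c5=9.
Step 29. [r6c2∈{4}] r6c2's peers cover all but 4. So r6c2=4.
Step 30. [r9c3∈{5}] r9c3 has the single candidate 5 ⇒ r9c3=5.
Step 31. [r9c8∈{1}] r9c8 has the single candidate 1, so r9c8=1.
Step 32. [r4c6∈{3}] r4c6 is down to just 3. So r4c6=3.
Step 33. [r8c5∈{5}] nothing but 5 survives at r8c5, so r8c5=5.
Step 34. [r2c7∈{8}] r2c7 has the single candidate 8. So r2c7=8.
Step 35. [r3c8∈{7}] r3c8 is down to just 7 ⇒ r3c8=7.
Step 36. [r3c9∈{3}] r3c9 has the single candidate 3 ⇒ r3c9=3.

Answer: 3 8 9 4 6 7 2 5 1 / 7 5 4 3 2 1 8 6 9 / 2 1 6 9 8 5 4 7 3 / 9 2 7 5 4 3 1 8 6 / 1 6 8 7 9 2 3 4 5 / 5 4 3 6 1 8 9 2 7 / 6 7 1 2 3 4 5 9 8 / 8 9 2 1 5 6 7 3 4 / 4 3 5 8 7 9 6 1 2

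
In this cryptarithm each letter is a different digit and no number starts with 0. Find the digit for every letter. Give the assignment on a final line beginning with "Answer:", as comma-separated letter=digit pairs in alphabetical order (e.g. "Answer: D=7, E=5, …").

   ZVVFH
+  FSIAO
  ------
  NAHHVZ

Step 1. [col 1: H + O ≡ Z (mod 10)] H=3 is one option consistent with column 1 (H + O ≡ Z (mod 10), carry-in 0) — take it. So H=3.
Step 2. [col 1: H + O ≡ Z (mod 10)] column 1 (H + O ≡ Z (mod 10), carry-in 0) doesn't pin O yet; pick O=9 and continue, so O=9.
Step 3. [N] the sum has 6 digits but both addends have 5; that extra leading digit N is the final carry, namely 1, so N=1.
Step 4. [col 1: H + O ≡ Z (mod 10)] in column 1 we have H+O≡Z with carry-in 0; given H=3, O=9 and digits 1,3,9 already taken and all letters distinct, that pins Z to 2. So Z=2.
Step 5. [col 2: F + A ≡ V (mod 10)] column 2 (F + A ≡ V (mod 10), carry-in 1) doesn't pin V yet; pick V=8 and continue, so V=8.
Step 6. [col 2: F + A ≡ V (mod 10)] column 2 (F + A ≡ V (mod 10), carry-in 1) doesn't pin A yet; pick A=0 and continue. So A=0.
Step 7. [col 2: F + A ≡ V (mod 10)] column 2 reads F+A+carry(1)=V with A=0, V=8; with digits 0,1,2,3,8,9 already taken and all letters distinct, the only value for F is 7, so F=7.
Step 8. [col 3: V + I ≡ H (mod 10)] from column 3 (V=8, H=3, carry-in 0, digits 0,1,2,3,7,8,9 already taken and all letters distinct): I must equal 5, so I=5.
Step 9. [col 4: V + S ≡ H (mod 10)] in column 4 we have V+S≡H with carry-in 1; given V=8, H=3 and digits 0,1,2,3,5,7,8,9 already taken and all letters distinct, that pins S to 4. So S=4.

Answer: A=0, F=7, H=3, I=5, N=1, O=9, S=4, V=8, Z=2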